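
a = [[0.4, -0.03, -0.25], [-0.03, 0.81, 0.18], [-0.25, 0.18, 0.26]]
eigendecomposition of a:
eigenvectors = [[-0.56, -0.79, 0.24],[0.17, -0.39, -0.9],[-0.81, 0.47, -0.35]]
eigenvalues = [0.05, 0.53, 0.89]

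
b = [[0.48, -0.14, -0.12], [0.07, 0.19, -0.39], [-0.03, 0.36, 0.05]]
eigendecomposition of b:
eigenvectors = [[(0.98+0j), -0.27-0.06j, -0.27+0.06j], [(0.16+0j), (-0.7+0j), (-0.7-0j)], [(0.07+0j), (-0.15+0.64j), -0.15-0.64j]]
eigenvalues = [(0.45+0j), (0.14+0.36j), (0.14-0.36j)]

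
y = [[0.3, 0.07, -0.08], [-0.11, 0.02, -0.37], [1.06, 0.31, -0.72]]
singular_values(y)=[1.36, 0.38, 0.0]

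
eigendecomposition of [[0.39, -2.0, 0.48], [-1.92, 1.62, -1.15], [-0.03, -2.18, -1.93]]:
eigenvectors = [[-0.55,  0.74,  0.03], [0.77,  0.30,  0.28], [-0.31,  -0.60,  0.96]]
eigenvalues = [3.45, -0.81, -2.56]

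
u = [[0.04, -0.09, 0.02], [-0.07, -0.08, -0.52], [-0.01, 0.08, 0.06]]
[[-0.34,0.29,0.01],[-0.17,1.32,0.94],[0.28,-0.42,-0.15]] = u @ [[-0.66, -0.67, -0.67], [3.48, -3.97, -0.76], [-0.12, -1.84, -1.60]]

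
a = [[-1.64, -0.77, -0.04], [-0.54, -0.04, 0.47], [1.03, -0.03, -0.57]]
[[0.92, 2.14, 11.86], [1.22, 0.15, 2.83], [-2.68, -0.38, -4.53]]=a@[[-2.38, -0.77, -4.26], [3.87, -1.11, -6.36], [0.2, -0.67, 0.58]]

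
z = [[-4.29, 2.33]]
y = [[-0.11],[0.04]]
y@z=[[0.47, -0.26], [-0.17, 0.09]]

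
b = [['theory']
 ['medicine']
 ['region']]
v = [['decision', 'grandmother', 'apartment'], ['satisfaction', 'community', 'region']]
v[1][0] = 'satisfaction'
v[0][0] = 'decision'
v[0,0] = 'decision'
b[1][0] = 'medicine'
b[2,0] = 'region'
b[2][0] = 'region'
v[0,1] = 'grandmother'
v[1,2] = 'region'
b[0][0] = 'theory'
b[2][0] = 'region'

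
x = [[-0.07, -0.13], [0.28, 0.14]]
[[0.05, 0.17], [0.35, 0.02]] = x @ [[1.97, 0.97], [-1.44, -1.81]]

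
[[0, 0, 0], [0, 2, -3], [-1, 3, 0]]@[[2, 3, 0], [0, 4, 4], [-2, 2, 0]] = [[0, 0, 0], [6, 2, 8], [-2, 9, 12]]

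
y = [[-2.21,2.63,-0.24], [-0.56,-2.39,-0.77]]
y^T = [[-2.21,-0.56], [2.63,-2.39], [-0.24,-0.77]]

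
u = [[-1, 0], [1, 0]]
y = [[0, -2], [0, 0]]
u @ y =[[0, 2], [0, -2]]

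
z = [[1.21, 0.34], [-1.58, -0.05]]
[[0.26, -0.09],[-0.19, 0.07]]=z@[[0.11, -0.04], [0.37, -0.12]]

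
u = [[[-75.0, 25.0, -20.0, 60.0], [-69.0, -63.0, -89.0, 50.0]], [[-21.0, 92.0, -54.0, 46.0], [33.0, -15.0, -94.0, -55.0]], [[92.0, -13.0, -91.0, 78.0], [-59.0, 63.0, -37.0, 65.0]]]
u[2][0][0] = 92.0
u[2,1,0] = -59.0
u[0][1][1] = -63.0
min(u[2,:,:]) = -91.0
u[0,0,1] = 25.0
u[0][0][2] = -20.0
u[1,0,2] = -54.0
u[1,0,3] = 46.0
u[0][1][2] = -89.0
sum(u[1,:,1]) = 77.0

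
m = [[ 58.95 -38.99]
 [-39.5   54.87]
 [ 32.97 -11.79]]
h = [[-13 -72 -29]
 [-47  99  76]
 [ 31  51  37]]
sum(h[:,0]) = -29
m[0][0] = 58.95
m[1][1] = 54.87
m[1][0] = -39.5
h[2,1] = 51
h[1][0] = -47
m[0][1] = -38.99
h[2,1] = 51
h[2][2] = 37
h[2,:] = [31, 51, 37]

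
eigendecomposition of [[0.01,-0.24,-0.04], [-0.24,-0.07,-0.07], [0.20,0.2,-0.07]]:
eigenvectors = [[(-0.75+0j), 0.23-0.22j, (0.23+0.22j)], [0.65+0.00j, 0.22-0.27j, (0.22+0.27j)], [-0.07+0.00j, -0.88+0.00j, -0.88-0.00j]]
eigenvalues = [(0.21+0j), (-0.17+0.11j), (-0.17-0.11j)]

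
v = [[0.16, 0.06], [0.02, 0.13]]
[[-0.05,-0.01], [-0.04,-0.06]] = v @[[-0.19, 0.11], [-0.27, -0.46]]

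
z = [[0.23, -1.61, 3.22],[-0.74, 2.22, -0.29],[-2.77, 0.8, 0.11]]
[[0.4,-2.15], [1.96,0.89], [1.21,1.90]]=z @ [[-0.15, -0.68], [0.91, 0.1], [0.59, -0.57]]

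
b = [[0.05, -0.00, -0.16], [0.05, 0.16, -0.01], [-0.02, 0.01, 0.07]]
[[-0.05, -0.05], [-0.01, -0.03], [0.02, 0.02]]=b@[[-0.18, -0.06], [0.0, -0.17], [0.23, 0.31]]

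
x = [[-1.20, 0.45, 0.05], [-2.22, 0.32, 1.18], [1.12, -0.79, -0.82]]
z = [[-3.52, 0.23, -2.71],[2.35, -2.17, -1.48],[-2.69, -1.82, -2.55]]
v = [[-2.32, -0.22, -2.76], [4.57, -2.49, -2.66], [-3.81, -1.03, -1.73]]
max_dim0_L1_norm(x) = 4.54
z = x + v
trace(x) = -1.70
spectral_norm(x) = 3.16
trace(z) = -8.24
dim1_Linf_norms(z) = [3.52, 2.35, 2.69]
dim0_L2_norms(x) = [2.76, 0.96, 1.44]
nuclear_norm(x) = 4.27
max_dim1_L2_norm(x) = 2.53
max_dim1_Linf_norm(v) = 4.57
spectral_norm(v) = 6.50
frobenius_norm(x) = 3.26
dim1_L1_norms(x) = [1.7, 3.72, 2.73]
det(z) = 19.71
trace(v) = -6.54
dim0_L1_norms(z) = [8.56, 4.22, 6.74]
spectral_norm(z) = 5.89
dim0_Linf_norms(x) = [2.22, 0.79, 1.18]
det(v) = 31.57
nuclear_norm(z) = 10.50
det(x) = -0.96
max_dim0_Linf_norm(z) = 3.52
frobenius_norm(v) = 8.11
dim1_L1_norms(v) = [5.3, 9.72, 6.57]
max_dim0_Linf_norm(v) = 4.57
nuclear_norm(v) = 12.27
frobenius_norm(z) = 7.02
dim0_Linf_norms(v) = [4.57, 2.49, 2.76]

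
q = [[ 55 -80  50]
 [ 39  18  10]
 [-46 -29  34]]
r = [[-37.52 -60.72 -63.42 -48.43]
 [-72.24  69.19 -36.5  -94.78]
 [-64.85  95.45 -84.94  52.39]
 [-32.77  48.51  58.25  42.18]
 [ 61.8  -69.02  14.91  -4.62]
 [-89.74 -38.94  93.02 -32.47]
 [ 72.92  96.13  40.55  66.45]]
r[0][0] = -37.52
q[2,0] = -46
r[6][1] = 96.13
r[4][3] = -4.62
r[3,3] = 42.18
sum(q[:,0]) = 48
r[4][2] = 14.91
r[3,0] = -32.77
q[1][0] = 39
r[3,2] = 58.25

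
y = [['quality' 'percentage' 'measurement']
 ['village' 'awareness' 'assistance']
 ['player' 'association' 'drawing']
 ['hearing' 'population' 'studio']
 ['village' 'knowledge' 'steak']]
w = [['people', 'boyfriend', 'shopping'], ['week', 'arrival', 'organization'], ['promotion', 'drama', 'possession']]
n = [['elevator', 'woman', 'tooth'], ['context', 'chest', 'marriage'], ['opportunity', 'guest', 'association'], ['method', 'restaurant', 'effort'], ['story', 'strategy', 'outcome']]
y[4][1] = 'knowledge'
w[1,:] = ['week', 'arrival', 'organization']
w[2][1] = 'drama'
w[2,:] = ['promotion', 'drama', 'possession']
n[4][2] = 'outcome'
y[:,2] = ['measurement', 'assistance', 'drawing', 'studio', 'steak']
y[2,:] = ['player', 'association', 'drawing']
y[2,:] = ['player', 'association', 'drawing']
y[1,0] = 'village'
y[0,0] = 'quality'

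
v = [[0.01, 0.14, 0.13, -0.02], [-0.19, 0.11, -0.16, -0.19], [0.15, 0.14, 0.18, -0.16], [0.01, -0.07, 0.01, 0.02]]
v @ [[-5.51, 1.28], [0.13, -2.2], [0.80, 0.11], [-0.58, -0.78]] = [[0.08,-0.27], [1.04,-0.35], [-0.57,0.03], [-0.07,0.15]]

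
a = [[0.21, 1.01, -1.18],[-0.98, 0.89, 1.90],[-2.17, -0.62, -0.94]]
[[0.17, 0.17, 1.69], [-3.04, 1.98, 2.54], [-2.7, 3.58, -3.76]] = a@[[1.63, -1.75, 0.79], [-0.68, 0.45, 2.29], [-0.44, -0.07, 0.67]]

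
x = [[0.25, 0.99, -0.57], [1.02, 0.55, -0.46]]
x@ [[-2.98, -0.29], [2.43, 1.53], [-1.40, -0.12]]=[[2.46, 1.51], [-1.06, 0.60]]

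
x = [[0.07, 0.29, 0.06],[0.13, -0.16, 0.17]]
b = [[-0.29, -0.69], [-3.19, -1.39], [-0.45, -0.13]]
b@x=[[-0.11, 0.03, -0.13], [-0.4, -0.70, -0.43], [-0.05, -0.11, -0.05]]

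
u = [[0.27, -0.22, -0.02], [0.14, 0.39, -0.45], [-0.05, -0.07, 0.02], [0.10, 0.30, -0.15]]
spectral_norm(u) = 0.70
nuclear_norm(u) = 1.16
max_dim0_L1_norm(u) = 0.98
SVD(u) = [[0.14, 0.98, 0.10], [-0.86, 0.17, -0.47], [0.11, -0.04, -0.39], [-0.48, -0.04, 0.79]] @ diag([0.7043072405408786, 0.34100316108554796, 0.1177631311207254]) @ [[-0.19, -0.73, 0.65], [0.84, -0.46, -0.27], [0.5, 0.50, 0.71]]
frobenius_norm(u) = 0.79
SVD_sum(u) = [[-0.02, -0.07, 0.06], [0.12, 0.44, -0.39], [-0.01, -0.05, 0.05], [0.07, 0.25, -0.22]] + [[0.28, -0.16, -0.09], [0.05, -0.03, -0.02], [-0.01, 0.01, 0.0], [-0.01, 0.01, 0.0]] + [[0.01,0.01,0.01], [-0.03,-0.03,-0.04], [-0.02,-0.02,-0.03], [0.05,0.05,0.07]]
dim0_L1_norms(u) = [0.56, 0.98, 0.64]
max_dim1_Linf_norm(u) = 0.45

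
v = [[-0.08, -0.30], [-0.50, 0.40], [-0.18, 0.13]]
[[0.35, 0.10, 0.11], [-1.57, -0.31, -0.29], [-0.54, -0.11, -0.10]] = v @ [[1.81, 0.29, 0.23],[-1.66, -0.41, -0.43]]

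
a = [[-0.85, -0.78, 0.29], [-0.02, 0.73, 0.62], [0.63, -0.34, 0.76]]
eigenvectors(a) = [[0.94+0.00j, 0.23-0.19j, 0.23+0.19j], [(0.12+0j), -0.68+0.00j, -0.68-0.00j], [(-0.31+0j), -0.12-0.66j, -0.12+0.66j]]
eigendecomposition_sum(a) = [[-0.91+0.00j, (-0.35+0j), 0.27-0.00j], [(-0.11+0j), (-0.04+0j), (0.03-0j)], [(0.3-0j), (0.11-0j), -0.09+0.00j]] + [[(0.03+0.07j), -0.22+0.01j, 0.01+0.21j], [0.05-0.17j, (0.39+0.3j), (0.29-0.39j)], [(0.17+0.02j), -0.23+0.42j, 0.42+0.22j]] + [[0.03-0.07j, (-0.22-0.01j), 0.01-0.21j], [(0.05+0.17j), (0.39-0.3j), (0.29+0.39j)], [0.17-0.02j, -0.23-0.42j, 0.42-0.22j]]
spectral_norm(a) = 1.29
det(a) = -1.10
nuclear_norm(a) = 3.15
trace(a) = 0.64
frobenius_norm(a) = 1.85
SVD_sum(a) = [[-0.71, -0.76, -0.22], [0.42, 0.46, 0.13], [0.22, 0.24, 0.07]] + [[0.09, -0.19, 0.37], [0.04, -0.09, 0.19], [0.20, -0.42, 0.82]] + [[-0.23, 0.17, 0.14], [-0.49, 0.37, 0.31], [0.21, -0.16, -0.13]]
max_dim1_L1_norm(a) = 1.92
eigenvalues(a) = [(-1.04+0j), (0.84+0.59j), (0.84-0.59j)]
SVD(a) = [[-0.83, 0.40, 0.39], [0.49, 0.2, 0.85], [0.26, 0.89, -0.36]] @ diag([1.2855673804025365, 1.0560018911171039, 0.8093061944666317]) @ [[0.67, 0.72, 0.2], [0.21, -0.44, 0.87], [-0.71, 0.54, 0.45]]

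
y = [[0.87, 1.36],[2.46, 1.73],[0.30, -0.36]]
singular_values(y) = [3.37, 0.72]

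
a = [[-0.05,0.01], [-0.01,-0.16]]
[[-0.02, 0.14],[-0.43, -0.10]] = a @[[0.84, -2.64],[2.64, 0.81]]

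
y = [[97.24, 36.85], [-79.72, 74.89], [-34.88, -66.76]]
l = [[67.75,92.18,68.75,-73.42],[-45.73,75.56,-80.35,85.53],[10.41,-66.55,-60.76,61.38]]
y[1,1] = 74.89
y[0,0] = 97.24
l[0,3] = -73.42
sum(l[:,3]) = 73.49000000000001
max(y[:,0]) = 97.24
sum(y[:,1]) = 44.980000000000004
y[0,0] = 97.24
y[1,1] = 74.89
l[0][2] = 68.75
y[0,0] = 97.24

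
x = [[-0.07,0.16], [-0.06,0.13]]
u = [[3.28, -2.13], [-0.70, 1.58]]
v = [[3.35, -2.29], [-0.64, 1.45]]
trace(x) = 0.06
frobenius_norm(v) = 4.36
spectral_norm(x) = 0.23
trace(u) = 4.86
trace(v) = 4.80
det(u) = 3.69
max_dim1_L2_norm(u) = 3.91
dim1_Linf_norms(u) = [3.28, 1.58]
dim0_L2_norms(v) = [3.41, 2.71]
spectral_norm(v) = 4.28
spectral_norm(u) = 4.18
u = x + v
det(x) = 0.00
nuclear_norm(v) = 5.08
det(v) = 3.39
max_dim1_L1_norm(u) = 5.41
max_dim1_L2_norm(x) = 0.17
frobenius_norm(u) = 4.28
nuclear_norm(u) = 5.07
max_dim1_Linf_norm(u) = 3.28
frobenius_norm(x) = 0.23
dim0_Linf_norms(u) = [3.28, 2.13]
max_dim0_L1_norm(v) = 3.99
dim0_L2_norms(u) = [3.35, 2.65]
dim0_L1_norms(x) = [0.13, 0.29]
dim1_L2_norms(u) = [3.91, 1.73]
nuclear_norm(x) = 0.23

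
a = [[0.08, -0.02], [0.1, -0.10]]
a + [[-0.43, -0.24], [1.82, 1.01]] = [[-0.35, -0.26], [1.92, 0.91]]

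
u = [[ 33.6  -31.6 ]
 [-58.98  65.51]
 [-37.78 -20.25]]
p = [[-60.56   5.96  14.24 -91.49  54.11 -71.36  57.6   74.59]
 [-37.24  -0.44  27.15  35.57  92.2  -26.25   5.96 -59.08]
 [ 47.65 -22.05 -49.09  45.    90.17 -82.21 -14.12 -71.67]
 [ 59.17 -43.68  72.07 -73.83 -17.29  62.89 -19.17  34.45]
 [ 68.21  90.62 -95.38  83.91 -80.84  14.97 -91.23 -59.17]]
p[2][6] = -14.12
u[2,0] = -37.78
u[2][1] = -20.25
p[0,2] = 14.24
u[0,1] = -31.6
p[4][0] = 68.21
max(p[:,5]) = 62.89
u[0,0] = 33.6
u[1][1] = 65.51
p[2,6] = -14.12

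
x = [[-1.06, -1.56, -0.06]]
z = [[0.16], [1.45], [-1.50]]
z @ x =[[-0.17, -0.25, -0.01], [-1.54, -2.26, -0.09], [1.59, 2.34, 0.09]]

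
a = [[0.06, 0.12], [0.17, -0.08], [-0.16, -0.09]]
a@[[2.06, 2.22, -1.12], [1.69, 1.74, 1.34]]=[[0.33,0.34,0.09],  [0.22,0.24,-0.3],  [-0.48,-0.51,0.06]]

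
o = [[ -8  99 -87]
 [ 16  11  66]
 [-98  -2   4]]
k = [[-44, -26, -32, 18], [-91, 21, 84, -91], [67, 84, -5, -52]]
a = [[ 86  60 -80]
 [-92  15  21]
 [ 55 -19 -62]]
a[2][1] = -19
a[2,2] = -62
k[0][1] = -26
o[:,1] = [99, 11, -2]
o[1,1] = 11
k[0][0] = -44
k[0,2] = -32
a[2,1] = -19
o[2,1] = -2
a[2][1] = -19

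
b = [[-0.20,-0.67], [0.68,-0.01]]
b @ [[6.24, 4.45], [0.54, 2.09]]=[[-1.61, -2.29], [4.24, 3.01]]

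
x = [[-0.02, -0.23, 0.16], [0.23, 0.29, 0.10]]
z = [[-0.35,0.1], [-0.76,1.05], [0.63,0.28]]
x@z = [[0.28,  -0.20], [-0.24,  0.36]]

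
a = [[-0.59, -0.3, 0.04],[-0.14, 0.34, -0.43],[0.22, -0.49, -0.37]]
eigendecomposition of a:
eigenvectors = [[(0.23+0j), 0.18-0.60j, 0.18+0.60j],[(-0.85+0j), (-0.28-0.12j), -0.28+0.12j],[(0.47+0j), (-0.72+0j), (-0.72-0j)]]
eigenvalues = [(0.62+0j), (-0.62+0.1j), (-0.62-0.1j)]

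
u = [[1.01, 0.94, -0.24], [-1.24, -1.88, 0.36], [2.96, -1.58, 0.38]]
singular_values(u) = [3.43, 2.6, 0.06]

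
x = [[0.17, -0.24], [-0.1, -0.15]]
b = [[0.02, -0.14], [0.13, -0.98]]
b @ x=[[0.02, 0.02], [0.12, 0.12]]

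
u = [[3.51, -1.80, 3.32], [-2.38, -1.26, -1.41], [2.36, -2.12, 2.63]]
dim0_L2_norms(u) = [4.85, 3.05, 4.46]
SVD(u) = [[-0.75, -0.07, -0.66], [0.31, -0.91, -0.26], [-0.58, -0.40, 0.71]] @ diag([6.878447040094466, 2.3426781877421696, 0.04822058992523599]) @ [[-0.69,0.32,-0.65], [0.42,0.91,-0.0], [-0.59,0.27,0.76]]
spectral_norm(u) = 6.88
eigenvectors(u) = [[-0.75, 0.59, 0.07], [0.32, -0.26, 0.92], [-0.58, -0.76, 0.38]]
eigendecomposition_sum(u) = [[3.55,-1.66,3.35], [-1.52,0.71,-1.43], [2.75,-1.29,2.59]] + [[0.03, 0.01, -0.03], [-0.01, -0.00, 0.01], [-0.03, -0.01, 0.03]] + [[-0.06, -0.15, 0.0], [-0.85, -1.97, 0.01], [-0.35, -0.82, 0.0]]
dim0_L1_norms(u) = [8.25, 5.18, 7.36]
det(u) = -0.78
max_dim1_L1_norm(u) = 8.63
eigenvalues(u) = [6.85, 0.06, -2.03]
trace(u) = 4.88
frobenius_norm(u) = 7.27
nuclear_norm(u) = 9.27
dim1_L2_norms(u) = [5.16, 3.04, 4.12]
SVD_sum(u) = [[3.56, -1.64, 3.34], [-1.49, 0.69, -1.4], [2.77, -1.28, 2.60]] + [[-0.07, -0.15, 0.00], [-0.90, -1.94, 0.00], [-0.39, -0.85, 0.00]] + [[0.02, -0.01, -0.02], [0.01, -0.00, -0.01], [-0.02, 0.01, 0.03]]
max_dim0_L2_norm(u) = 4.85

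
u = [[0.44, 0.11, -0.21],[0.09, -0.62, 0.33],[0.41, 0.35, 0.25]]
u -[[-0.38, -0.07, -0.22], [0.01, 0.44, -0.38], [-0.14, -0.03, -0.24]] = [[0.82, 0.18, 0.01], [0.08, -1.06, 0.71], [0.55, 0.38, 0.49]]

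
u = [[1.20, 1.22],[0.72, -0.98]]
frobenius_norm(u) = 2.10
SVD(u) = [[-0.98, 0.21], [0.21, 0.98]] @ diag([1.732239323032635, 1.1859793116827284]) @ [[-0.59, -0.81],[0.81, -0.59]]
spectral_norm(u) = 1.73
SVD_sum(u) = [[1.0, 1.37], [-0.22, -0.3]] + [[0.20,-0.15], [0.94,-0.68]]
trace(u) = 0.22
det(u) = -2.05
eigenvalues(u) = [1.55, -1.33]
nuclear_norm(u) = 2.92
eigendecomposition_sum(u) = [[1.36, 0.66], [0.39, 0.19]] + [[-0.16, 0.56], [0.33, -1.17]]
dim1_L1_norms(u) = [2.42, 1.7]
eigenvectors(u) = [[0.96, -0.43], [0.27, 0.9]]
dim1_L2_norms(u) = [1.71, 1.22]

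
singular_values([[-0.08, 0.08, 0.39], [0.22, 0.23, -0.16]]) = [0.46, 0.29]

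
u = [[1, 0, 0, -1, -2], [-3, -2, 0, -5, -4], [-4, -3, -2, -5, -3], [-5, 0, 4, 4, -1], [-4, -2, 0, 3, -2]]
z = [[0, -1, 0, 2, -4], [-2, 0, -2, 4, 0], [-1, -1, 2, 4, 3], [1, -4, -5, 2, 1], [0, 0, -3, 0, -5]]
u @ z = [[-1, 3, 11, 0, 5], [-1, 23, 41, -24, 27], [3, 26, 36, -38, 20], [0, -15, -9, 14, 41], [7, -8, -5, -10, 29]]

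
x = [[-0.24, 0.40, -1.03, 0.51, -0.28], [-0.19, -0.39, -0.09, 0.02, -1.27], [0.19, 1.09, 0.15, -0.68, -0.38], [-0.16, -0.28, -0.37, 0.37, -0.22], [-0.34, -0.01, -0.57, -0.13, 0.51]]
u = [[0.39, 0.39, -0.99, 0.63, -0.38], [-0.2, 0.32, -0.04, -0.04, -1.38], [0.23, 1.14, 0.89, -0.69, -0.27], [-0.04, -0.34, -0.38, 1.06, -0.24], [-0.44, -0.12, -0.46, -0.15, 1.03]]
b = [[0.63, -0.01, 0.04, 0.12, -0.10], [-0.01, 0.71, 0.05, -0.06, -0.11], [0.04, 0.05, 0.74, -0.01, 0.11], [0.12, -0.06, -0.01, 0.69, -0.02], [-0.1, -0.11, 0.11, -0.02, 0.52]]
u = b + x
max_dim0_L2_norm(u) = 1.8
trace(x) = 0.40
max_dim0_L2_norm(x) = 1.46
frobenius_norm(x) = 2.53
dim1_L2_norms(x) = [1.27, 1.35, 1.36, 0.65, 0.85]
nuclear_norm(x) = 4.79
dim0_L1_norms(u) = [1.3, 2.31, 2.76, 2.57, 3.3]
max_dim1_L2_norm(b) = 0.75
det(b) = 0.10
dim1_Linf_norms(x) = [1.03, 1.27, 1.09, 0.37, 0.57]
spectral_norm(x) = 1.56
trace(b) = 3.29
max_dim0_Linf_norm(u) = 1.38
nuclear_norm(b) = 3.29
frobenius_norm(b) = 1.52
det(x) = -0.00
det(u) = 1.07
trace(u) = 3.69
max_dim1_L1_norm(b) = 0.95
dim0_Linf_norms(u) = [0.44, 1.14, 0.99, 1.06, 1.38]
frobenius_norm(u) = 3.08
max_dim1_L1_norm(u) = 3.22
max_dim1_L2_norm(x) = 1.36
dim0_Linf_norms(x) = [0.34, 1.09, 1.03, 0.68, 1.27]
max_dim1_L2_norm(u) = 1.64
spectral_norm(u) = 2.08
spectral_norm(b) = 0.82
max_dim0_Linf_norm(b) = 0.74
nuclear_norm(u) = 6.05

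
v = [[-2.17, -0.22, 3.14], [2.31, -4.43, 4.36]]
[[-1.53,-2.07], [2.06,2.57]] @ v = [[-1.46,9.51,-13.83],  [1.47,-11.84,17.67]]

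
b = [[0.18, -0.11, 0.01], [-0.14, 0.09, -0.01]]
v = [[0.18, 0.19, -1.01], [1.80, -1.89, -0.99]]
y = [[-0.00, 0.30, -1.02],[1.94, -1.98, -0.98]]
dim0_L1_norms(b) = [0.32, 0.2, 0.02]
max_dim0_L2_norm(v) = 1.9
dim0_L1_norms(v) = [1.98, 2.08, 2.0]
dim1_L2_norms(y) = [1.06, 2.94]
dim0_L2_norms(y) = [1.94, 2.0, 1.41]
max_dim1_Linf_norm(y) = 1.98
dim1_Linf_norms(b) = [0.18, 0.14]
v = y + b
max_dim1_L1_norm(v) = 4.68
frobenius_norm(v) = 2.98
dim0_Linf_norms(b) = [0.18, 0.11, 0.01]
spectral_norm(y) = 2.94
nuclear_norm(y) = 4.00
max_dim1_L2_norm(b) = 0.21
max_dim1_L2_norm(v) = 2.79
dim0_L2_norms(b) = [0.23, 0.14, 0.01]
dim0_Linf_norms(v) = [1.8, 1.89, 1.01]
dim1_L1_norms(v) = [1.38, 4.68]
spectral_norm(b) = 0.27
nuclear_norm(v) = 3.79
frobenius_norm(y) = 3.13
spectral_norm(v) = 2.82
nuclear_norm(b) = 0.27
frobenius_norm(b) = 0.27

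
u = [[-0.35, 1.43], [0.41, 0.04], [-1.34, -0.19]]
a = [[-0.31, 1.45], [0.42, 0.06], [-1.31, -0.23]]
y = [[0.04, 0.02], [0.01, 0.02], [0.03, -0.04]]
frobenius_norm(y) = 0.07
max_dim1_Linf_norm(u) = 1.43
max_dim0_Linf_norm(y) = 0.04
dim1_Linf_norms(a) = [1.45, 0.42, 1.31]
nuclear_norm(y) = 0.10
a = u + y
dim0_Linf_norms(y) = [0.04, 0.04]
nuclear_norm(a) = 2.88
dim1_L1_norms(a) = [1.76, 0.48, 1.54]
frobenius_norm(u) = 2.04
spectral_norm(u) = 1.52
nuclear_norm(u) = 2.88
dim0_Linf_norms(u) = [1.34, 1.43]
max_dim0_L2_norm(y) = 0.05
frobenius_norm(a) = 2.04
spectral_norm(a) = 1.49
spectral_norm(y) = 0.05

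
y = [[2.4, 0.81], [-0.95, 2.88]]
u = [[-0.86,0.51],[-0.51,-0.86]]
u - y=[[-3.26, -0.30], [0.44, -3.74]]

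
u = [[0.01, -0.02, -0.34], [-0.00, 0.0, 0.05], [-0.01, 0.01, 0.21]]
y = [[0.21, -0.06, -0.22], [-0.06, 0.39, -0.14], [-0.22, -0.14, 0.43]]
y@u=[[0.0, -0.01, -0.12], [0.0, -0.0, 0.01], [-0.01, 0.01, 0.16]]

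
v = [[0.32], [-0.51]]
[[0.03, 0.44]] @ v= [[-0.21]]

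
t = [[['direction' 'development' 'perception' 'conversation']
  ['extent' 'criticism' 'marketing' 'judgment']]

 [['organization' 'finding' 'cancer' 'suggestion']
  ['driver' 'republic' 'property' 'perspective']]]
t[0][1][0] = 'extent'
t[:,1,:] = [['extent', 'criticism', 'marketing', 'judgment'], ['driver', 'republic', 'property', 'perspective']]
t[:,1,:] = [['extent', 'criticism', 'marketing', 'judgment'], ['driver', 'republic', 'property', 'perspective']]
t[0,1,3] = 'judgment'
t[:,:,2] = [['perception', 'marketing'], ['cancer', 'property']]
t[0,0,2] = 'perception'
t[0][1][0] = 'extent'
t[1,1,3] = 'perspective'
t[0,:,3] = ['conversation', 'judgment']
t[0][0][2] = 'perception'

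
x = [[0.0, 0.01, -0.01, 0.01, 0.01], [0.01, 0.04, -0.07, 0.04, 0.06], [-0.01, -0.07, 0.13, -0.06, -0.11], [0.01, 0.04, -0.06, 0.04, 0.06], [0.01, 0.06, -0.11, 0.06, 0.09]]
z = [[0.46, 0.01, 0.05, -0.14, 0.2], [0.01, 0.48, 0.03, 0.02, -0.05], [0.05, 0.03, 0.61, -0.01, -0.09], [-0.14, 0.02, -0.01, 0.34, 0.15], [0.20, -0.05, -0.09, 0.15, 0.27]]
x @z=[[0.0, 0.00, -0.01, 0.01, 0.0],[0.01, 0.02, -0.05, 0.02, 0.03],[-0.01, -0.03, 0.09, -0.04, -0.05],[0.01, 0.02, -0.04, 0.02, 0.03],[0.01, 0.02, -0.07, 0.03, 0.04]]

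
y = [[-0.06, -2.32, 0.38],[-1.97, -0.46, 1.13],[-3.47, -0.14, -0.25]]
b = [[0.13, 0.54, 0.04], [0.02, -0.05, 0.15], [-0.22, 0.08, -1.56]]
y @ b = [[-0.14,  0.11,  -0.94], [-0.51,  -0.95,  -1.91], [-0.4,  -1.89,  0.23]]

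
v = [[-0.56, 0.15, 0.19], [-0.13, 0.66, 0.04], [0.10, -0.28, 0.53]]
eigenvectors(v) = [[-0.99+0.00j, -0.13+0.03j, -0.13-0.03j], [-0.11+0.00j, 0.17+0.19j, (0.17-0.19j)], [0.06+0.00j, (-0.96+0j), -0.96-0.00j]]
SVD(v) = [[-0.46, -0.70, 0.54], [-0.76, 0.01, -0.64], [0.45, -0.71, -0.54]] @ diag([0.8163797277447886, 0.6110889247902723, 0.39458138086586614]) @ [[0.49,-0.86,0.15], [0.53,0.16,-0.84], [-0.69,-0.49,-0.53]]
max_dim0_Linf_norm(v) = 0.66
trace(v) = 0.63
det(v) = -0.20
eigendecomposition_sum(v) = [[(-0.56-0j), (0.09+0j), (0.09+0j)], [-0.06-0.00j, 0.01+0.00j, (0.01+0j)], [(0.04+0j), (-0.01-0j), -0.01-0.00j]] + [[-0.00-0.02j, 0.03+0.22j, (0.05+0.04j)], [-0.03+0.02j, (0.33-0.24j), 0.01-0.11j], [(0.03-0.15j), (-0.14+1.55j), (0.27+0.32j)]] + [[-0.00+0.02j, (0.03-0.22j), 0.05-0.04j], [-0.03-0.02j, (0.33+0.24j), 0.01+0.11j], [(0.03+0.15j), (-0.14-1.55j), (0.27-0.32j)]]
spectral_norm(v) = 0.82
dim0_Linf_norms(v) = [0.56, 0.66, 0.53]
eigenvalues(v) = [(-0.56+0j), (0.59+0.05j), (0.59-0.05j)]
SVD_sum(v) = [[-0.19, 0.32, -0.06],[-0.31, 0.53, -0.09],[0.18, -0.31, 0.05]] + [[-0.23,-0.07,0.36], [0.0,0.0,-0.0], [-0.23,-0.07,0.36]] + [[-0.15, -0.10, -0.11], [0.18, 0.12, 0.13], [0.15, 0.1, 0.11]]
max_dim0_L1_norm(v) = 1.09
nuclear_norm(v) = 1.82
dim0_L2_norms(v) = [0.58, 0.73, 0.56]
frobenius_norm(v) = 1.09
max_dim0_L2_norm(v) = 0.73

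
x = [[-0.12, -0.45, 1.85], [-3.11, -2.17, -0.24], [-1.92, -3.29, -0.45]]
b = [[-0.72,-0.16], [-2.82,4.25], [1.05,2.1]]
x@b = [[3.3, 1.99],[8.11, -9.23],[10.19, -14.62]]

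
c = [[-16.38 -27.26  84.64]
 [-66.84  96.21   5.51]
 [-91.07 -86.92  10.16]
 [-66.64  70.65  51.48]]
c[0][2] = 84.64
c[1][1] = 96.21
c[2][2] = 10.16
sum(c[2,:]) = -167.83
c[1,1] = 96.21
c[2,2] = 10.16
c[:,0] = [-16.38, -66.84, -91.07, -66.64]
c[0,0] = -16.38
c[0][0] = -16.38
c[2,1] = -86.92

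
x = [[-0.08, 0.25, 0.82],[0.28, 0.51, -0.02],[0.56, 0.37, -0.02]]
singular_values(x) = [0.91, 0.81, 0.2]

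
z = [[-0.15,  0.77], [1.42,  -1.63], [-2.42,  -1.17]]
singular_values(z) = [2.82, 2.14]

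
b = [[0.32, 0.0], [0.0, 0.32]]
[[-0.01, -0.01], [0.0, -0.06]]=b@[[-0.02, -0.03], [-0.0, -0.18]]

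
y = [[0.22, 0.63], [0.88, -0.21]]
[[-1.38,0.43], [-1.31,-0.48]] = y @ [[-1.86, -0.35], [-1.54, 0.8]]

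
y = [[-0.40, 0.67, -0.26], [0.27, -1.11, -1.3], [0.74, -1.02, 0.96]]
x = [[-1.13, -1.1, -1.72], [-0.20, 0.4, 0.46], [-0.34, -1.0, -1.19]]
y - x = [[0.73, 1.77, 1.46], [0.47, -1.51, -1.76], [1.08, -0.02, 2.15]]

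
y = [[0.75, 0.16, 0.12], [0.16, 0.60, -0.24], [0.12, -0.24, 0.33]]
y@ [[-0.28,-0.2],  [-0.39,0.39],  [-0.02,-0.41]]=[[-0.27, -0.14], [-0.27, 0.30], [0.05, -0.25]]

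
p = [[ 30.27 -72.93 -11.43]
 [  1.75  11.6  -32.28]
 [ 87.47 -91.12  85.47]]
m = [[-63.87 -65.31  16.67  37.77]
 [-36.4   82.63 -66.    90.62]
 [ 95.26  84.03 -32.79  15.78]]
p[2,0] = 87.47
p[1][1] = 11.6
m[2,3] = 15.78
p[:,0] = [30.27, 1.75, 87.47]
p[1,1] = 11.6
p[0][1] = -72.93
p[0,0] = 30.27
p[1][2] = -32.28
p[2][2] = 85.47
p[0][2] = -11.43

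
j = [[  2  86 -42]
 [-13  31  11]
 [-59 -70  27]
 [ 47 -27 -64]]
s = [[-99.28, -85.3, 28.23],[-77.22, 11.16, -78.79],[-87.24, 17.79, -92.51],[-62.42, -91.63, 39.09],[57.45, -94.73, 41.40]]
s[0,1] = -85.3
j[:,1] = [86, 31, -70, -27]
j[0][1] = 86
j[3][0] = 47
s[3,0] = -62.42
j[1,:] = [-13, 31, 11]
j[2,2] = 27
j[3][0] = 47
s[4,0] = 57.45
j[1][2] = 11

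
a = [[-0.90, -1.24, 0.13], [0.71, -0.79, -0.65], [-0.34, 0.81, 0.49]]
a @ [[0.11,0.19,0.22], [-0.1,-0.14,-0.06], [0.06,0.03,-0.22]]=[[0.03, 0.01, -0.15], [0.12, 0.23, 0.35], [-0.09, -0.16, -0.23]]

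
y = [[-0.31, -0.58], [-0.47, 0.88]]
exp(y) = [[0.89, -0.85], [-0.69, 2.65]]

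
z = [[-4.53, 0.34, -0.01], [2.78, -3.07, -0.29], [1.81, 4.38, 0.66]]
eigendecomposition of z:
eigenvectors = [[0.55, -0.08, -0.01], [-0.74, -0.52, -0.10], [0.39, 0.85, 1.0]]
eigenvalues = [-4.99, -2.17, 0.23]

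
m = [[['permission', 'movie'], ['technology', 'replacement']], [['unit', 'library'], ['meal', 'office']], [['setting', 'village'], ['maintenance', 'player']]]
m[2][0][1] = 'village'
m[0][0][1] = 'movie'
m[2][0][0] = 'setting'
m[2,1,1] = 'player'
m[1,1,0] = 'meal'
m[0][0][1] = 'movie'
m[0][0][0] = 'permission'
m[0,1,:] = ['technology', 'replacement']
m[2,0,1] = 'village'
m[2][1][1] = 'player'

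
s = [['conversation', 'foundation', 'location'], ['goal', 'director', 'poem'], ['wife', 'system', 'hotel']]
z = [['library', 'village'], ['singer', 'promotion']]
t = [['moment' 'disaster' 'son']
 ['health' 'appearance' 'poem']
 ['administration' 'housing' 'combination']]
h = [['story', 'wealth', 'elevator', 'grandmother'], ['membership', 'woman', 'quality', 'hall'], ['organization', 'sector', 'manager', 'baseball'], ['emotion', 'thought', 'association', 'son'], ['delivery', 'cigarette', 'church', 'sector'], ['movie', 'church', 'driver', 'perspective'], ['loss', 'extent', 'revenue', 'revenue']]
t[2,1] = 'housing'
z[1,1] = 'promotion'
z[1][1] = 'promotion'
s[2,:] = ['wife', 'system', 'hotel']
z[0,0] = 'library'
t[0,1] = 'disaster'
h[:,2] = ['elevator', 'quality', 'manager', 'association', 'church', 'driver', 'revenue']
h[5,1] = 'church'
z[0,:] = ['library', 'village']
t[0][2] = 'son'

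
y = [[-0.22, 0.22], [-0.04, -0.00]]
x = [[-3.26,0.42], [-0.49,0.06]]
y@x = [[0.61, -0.08],[0.13, -0.02]]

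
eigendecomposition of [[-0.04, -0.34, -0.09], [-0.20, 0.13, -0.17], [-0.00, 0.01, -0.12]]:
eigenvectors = [[-0.69, -0.88, -0.82],[0.72, -0.48, -0.33],[0.02, 0.05, 0.46]]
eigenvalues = [0.32, -0.22, -0.13]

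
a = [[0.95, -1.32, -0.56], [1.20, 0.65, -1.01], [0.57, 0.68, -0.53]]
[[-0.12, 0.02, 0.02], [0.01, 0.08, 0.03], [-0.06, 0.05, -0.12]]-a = [[-1.07, 1.34, 0.58],[-1.19, -0.57, 1.04],[-0.63, -0.63, 0.41]]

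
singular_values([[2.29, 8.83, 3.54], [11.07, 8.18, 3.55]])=[16.47, 5.16]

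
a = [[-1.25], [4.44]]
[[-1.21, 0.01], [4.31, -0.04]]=a@ [[0.97, -0.01]]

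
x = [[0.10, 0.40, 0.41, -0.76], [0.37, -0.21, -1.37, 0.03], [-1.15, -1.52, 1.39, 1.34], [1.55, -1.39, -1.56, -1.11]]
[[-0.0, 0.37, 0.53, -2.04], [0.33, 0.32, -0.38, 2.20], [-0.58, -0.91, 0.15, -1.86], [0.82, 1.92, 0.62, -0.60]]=x@ [[0.28, 0.32, -0.26, 1.59], [-0.04, -0.35, -0.38, 1.37], [-0.16, -0.11, 0.25, -1.32], [-0.07, -0.69, -0.8, 2.9]]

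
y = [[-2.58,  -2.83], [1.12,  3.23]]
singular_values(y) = [5.03, 1.03]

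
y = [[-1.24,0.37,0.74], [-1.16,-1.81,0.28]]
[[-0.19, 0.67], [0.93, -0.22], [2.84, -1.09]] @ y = [[-0.54, -1.28, 0.05], [-0.90, 0.74, 0.63], [-2.26, 3.02, 1.80]]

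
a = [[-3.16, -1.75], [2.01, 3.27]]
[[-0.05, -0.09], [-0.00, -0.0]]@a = [[-0.02, -0.21], [0.0, 0.00]]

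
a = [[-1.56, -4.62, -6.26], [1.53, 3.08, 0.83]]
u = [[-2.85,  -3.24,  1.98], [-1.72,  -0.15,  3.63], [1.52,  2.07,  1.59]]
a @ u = [[2.88, -7.21, -29.81], [-8.40, -3.70, 15.53]]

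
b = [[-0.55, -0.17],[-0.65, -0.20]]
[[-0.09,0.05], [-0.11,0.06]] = b@[[0.20, -0.12],[-0.12, 0.08]]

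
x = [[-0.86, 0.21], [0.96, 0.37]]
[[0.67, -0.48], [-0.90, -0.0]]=x @[[-0.84, 0.34], [-0.26, -0.89]]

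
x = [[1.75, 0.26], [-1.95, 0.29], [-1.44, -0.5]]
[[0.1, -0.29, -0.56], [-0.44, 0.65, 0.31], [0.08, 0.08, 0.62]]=x @ [[0.14, -0.25, -0.24], [-0.56, 0.56, -0.55]]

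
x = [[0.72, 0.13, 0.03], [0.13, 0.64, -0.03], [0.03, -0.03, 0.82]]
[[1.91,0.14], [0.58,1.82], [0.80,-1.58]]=x@ [[2.54, -0.23],[0.44, 2.80],[0.90, -1.81]]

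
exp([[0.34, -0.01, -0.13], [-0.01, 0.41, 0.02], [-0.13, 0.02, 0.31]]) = [[1.42, -0.02, -0.18], [-0.02, 1.51, 0.03], [-0.18, 0.03, 1.38]]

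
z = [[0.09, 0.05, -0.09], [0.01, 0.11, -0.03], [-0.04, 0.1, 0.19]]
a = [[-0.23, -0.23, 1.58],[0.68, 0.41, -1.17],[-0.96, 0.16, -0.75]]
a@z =[[-0.09, 0.12, 0.33], [0.11, -0.04, -0.3], [-0.05, -0.11, -0.06]]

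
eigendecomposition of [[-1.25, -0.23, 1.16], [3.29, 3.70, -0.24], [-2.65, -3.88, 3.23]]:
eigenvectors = [[(-0.82+0j), -0.22+0.05j, -0.22-0.05j], [0.57+0.00j, 0.19+0.30j, 0.19-0.30j], [0.00+0.00j, (-0.91+0j), -0.91-0.00j]]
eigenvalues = [(-1.1+0j), (3.39+1.46j), (3.39-1.46j)]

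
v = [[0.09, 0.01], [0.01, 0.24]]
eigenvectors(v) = [[-1.0, -0.07], [0.07, -1.00]]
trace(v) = 0.33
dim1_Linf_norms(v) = [0.09, 0.24]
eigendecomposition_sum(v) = [[0.09, -0.01],[-0.01, 0.00]] + [[0.00, 0.02],[0.02, 0.24]]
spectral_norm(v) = 0.24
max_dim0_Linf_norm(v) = 0.24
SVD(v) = [[0.07, 1.00], [1.00, -0.07]] @ diag([0.24066372975210773, 0.08933627024789223]) @ [[0.07, 1.0], [1.0, -0.07]]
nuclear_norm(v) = 0.33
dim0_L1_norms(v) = [0.1, 0.25]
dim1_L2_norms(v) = [0.09, 0.24]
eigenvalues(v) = [0.09, 0.24]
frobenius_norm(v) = 0.26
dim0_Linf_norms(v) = [0.09, 0.24]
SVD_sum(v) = [[0.0, 0.02],[0.02, 0.24]] + [[0.09, -0.01], [-0.01, 0.0]]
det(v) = 0.02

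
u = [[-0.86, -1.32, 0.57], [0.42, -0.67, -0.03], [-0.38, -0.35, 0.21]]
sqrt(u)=[[0.35,-1.67,0.20], [0.59,0.36,-0.28], [0.0,-0.65,0.17]]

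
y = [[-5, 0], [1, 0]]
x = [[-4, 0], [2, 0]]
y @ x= [[20, 0], [-4, 0]]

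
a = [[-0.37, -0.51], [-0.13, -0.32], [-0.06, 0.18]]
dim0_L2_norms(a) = [0.4, 0.63]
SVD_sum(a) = [[-0.32, -0.54], [-0.17, -0.29], [0.06, 0.11]] + [[-0.05, 0.03], [0.04, -0.03], [-0.12, 0.07]]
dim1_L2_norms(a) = [0.63, 0.35, 0.19]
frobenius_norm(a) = 0.74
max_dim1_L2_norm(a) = 0.63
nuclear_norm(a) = 0.89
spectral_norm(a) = 0.73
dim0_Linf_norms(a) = [0.37, 0.51]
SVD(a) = [[-0.87,0.35], [-0.47,-0.32], [0.17,0.88]] @ diag([0.7250608550235613, 0.16305445873235852]) @ [[0.51, 0.86], [-0.86, 0.51]]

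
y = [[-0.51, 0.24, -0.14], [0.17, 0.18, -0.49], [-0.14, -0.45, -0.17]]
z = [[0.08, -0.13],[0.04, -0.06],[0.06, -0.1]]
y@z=[[-0.04, 0.07], [-0.01, 0.02], [-0.04, 0.06]]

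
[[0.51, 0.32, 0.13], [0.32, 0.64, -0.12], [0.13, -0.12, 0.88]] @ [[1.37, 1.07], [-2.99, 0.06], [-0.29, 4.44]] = [[-0.3, 1.14], [-1.44, -0.15], [0.28, 4.04]]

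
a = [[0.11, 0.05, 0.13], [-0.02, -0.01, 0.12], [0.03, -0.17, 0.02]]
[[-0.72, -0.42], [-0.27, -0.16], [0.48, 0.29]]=a @ [[-1.61,  -0.95], [-3.46,  -2.04], [-2.82,  -1.66]]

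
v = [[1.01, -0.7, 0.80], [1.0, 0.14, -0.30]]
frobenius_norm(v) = 1.81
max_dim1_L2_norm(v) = 1.47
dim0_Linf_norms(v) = [1.01, 0.7, 0.8]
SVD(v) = [[-0.9,-0.44], [-0.44,0.90]] @ diag([1.5747061424895308, 0.8831764063910118]) @ [[-0.86, 0.36, -0.37], [0.51, 0.49, -0.7]]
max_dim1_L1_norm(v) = 2.51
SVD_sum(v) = [[1.21,-0.51,0.53], [0.59,-0.25,0.26]] + [[-0.2, -0.19, 0.27], [0.41, 0.39, -0.56]]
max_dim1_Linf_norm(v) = 1.01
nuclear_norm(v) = 2.46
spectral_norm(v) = 1.57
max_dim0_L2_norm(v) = 1.42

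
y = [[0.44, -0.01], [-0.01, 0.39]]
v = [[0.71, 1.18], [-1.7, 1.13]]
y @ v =[[0.33,  0.51],[-0.67,  0.43]]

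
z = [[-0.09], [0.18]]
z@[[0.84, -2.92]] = [[-0.08, 0.26], [0.15, -0.53]]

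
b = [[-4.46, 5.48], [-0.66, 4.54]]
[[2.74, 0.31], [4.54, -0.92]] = b @ [[0.75, -0.39], [1.11, -0.26]]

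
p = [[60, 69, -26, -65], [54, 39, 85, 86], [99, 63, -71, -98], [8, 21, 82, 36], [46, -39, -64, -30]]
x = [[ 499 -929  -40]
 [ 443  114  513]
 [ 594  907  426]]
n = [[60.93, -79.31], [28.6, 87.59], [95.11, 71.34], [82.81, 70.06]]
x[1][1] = 114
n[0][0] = 60.93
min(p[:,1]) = -39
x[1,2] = 513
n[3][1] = 70.06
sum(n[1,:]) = 116.19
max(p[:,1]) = 69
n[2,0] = 95.11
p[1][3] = 86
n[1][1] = 87.59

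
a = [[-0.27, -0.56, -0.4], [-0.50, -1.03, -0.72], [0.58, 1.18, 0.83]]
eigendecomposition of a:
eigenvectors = [[0.32+0.00j, -0.16+0.42j, (-0.16-0.42j)], [0.62+0.00j, -0.45-0.20j, -0.45+0.20j], [-0.71+0.00j, (0.75+0j), 0.75-0.00j]]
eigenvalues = [(-0.47+0j), (-0+0.01j), (-0-0.01j)]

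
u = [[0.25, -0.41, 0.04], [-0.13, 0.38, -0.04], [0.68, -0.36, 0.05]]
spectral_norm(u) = 0.95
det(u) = 0.00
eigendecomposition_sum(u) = [[(0.23+0j), -0.43+0.00j, 0.05+0.00j], [-0.17+0.00j, 0.33+0.00j, -0.03+0.00j], [0.37+0.00j, (-0.71+0j), 0.07+0.00j]] + [[0.01+0.01j, 0.01+0.01j, (-0-0j)],[(0.02-0.01j), 0.02-0.00j, (-0+0j)],[0.15-0.12j, (0.17-0.08j), -0.01+0.03j]] + [[(0.01-0.01j),0.01-0.01j,(-0+0j)], [0.02+0.01j,(0.02+0j),-0.00-0.00j], [(0.15+0.12j),0.17+0.08j,-0.01-0.03j]]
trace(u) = 0.68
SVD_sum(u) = [[0.34, -0.30, 0.04], [-0.26, 0.23, -0.03], [0.56, -0.49, 0.06]] + [[-0.09, -0.11, 0.01], [0.13, 0.15, -0.01], [0.12, 0.13, -0.01]] + [[0.00, -0.0, -0.00], [0.00, -0.00, -0.0], [-0.00, 0.0, 0.00]]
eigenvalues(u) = [(0.63+0j), (0.02+0.04j), (0.02-0.04j)]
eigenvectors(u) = [[0.48+0.00j, 0.02+0.07j, (0.02-0.07j)], [-0.37+0.00j, 0.12+0.04j, (0.12-0.04j)], [0.79+0.00j, (0.99+0j), 0.99-0.00j]]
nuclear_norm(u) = 1.26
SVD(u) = [[-0.49, 0.47, -0.74], [0.37, -0.66, -0.66], [-0.79, -0.59, 0.15]] @ diag([0.947217236671178, 0.3039126569717294, 0.004074737464147278]) @ [[-0.75, 0.66, -0.08],  [-0.66, -0.75, 0.05],  [-0.03, 0.09, 1.0]]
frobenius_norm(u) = 0.99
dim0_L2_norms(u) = [0.74, 0.66, 0.08]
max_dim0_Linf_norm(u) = 0.68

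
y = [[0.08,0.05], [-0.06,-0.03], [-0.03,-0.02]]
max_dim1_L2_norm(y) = 0.09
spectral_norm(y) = 0.12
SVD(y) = [[-0.78, -0.45], [0.55, -0.82], [0.3, 0.36]] @ diag([0.12111416343331702, 0.0055999478433085845]) @ [[-0.86, -0.51], [0.51, -0.86]]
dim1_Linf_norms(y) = [0.08, 0.06, 0.03]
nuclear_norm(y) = 0.13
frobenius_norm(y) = 0.12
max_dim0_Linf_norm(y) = 0.08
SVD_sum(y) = [[0.08, 0.05], [-0.06, -0.03], [-0.03, -0.02]] + [[-0.0,0.0],[-0.0,0.0],[0.0,-0.00]]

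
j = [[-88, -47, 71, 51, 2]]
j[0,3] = 51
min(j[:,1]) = -47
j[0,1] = -47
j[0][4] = 2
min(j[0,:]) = -88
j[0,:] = [-88, -47, 71, 51, 2]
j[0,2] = 71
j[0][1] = -47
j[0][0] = -88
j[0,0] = -88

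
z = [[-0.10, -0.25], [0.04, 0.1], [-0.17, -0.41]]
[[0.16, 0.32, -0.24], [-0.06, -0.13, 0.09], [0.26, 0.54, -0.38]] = z@ [[-0.48, -1.89, -1.02], [-0.44, -0.53, 1.35]]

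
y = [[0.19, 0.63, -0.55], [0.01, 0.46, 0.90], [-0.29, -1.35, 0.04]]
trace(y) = 0.69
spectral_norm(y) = 1.59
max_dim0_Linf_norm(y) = 1.35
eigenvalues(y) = [0j, (0.34+1.02j), (0.34-1.02j)]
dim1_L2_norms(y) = [0.86, 1.01, 1.38]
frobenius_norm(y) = 1.91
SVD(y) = [[-0.41, 0.52, 0.75], [-0.28, -0.86, 0.44], [0.87, -0.03, 0.50]] @ diag([1.5940415914799688, 1.0603898168967183, 0.0022001940259392056]) @ [[-0.21,-0.98,0.01], [0.09,-0.03,-1.00], [0.97,-0.21,0.1]]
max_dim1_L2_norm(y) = 1.38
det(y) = 0.00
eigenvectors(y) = [[-0.97+0.00j,-0.39+0.33j,-0.39-0.33j],[(0.21+0j),(-0.06-0.56j),(-0.06+0.56j)],[(-0.09+0j),(0.65+0j),(0.65-0j)]]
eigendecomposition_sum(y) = [[0j, 0j, -0j], [(-0-0j), (-0+0j), (-0+0j)], [0.00+0.00j, 0j, 0.00-0.00j]] + [[(0.09-0.07j), (0.31-0.46j), (-0.28-0.31j)], [0.01+0.13j, (0.23+0.57j), (0.45-0.07j)], [(-0.15-0.01j), (-0.68+0.19j), (0.02+0.52j)]] + [[(0.09+0.07j), 0.31+0.46j, -0.28+0.31j], [0.01-0.13j, (0.23-0.57j), (0.45+0.07j)], [-0.15+0.01j, -0.68-0.19j, (0.02-0.52j)]]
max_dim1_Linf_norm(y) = 1.35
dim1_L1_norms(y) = [1.37, 1.37, 1.68]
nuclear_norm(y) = 2.66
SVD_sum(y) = [[0.14, 0.64, -0.0], [0.09, 0.44, -0.00], [-0.29, -1.35, 0.01]] + [[0.05, -0.01, -0.55], [-0.08, 0.02, 0.9], [-0.0, 0.0, 0.03]] + [[0.00,-0.0,0.00],  [0.00,-0.00,0.0],  [0.0,-0.00,0.0]]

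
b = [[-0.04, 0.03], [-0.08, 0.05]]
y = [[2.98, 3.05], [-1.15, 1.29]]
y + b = [[2.94, 3.08], [-1.23, 1.34]]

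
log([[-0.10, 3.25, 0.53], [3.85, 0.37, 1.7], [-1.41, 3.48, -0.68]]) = [[(0.69+2.1j), 0.31-1.40j, 0.62-0.59j],[-0.19-1.30j, (1.52+1.4j), (0.17-0.74j)],[(1.79-0.62j), (-0.72-0.83j), (-0.05+2.79j)]]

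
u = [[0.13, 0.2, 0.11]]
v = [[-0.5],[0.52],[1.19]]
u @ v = [[0.17]]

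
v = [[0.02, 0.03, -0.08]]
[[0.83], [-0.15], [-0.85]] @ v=[[0.02, 0.02, -0.07], [-0.0, -0.00, 0.01], [-0.02, -0.03, 0.07]]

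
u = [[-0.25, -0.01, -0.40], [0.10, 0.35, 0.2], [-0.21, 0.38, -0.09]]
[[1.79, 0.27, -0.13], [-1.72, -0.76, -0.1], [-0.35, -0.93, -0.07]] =u@[[-1.33, 2.35, -1.2],  [-2.50, -1.64, -0.58],  [-3.57, -2.11, 1.09]]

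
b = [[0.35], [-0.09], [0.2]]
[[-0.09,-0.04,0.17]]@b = [[0.01]]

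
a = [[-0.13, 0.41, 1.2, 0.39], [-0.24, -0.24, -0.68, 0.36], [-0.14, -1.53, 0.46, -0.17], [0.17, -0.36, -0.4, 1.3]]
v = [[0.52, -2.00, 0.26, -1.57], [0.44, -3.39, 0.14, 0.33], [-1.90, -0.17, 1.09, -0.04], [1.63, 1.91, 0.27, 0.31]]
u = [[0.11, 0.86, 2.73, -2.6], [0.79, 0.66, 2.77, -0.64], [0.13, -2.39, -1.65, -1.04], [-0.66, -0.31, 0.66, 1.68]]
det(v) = -17.18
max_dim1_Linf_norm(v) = 3.39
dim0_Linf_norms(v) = [1.9, 3.39, 1.09, 1.57]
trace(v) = -1.47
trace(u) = 0.80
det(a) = 1.10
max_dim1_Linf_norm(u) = 2.77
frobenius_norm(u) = 6.12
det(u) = -18.84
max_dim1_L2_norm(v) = 3.44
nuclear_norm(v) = 9.57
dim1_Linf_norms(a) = [1.2, 0.68, 1.53, 1.3]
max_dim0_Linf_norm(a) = 1.53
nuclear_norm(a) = 4.88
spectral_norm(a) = 1.67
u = v @ a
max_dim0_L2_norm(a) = 1.64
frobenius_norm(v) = 5.47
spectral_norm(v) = 4.44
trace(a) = 1.39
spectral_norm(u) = 5.00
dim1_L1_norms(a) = [2.13, 1.52, 2.3, 2.23]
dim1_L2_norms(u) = [3.87, 3.02, 3.09, 1.95]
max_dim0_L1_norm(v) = 7.47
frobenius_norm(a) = 2.66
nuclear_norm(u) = 10.40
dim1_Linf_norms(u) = [2.73, 2.77, 2.39, 1.68]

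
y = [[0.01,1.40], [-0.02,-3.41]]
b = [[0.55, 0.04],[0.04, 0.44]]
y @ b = [[0.06, 0.62], [-0.15, -1.5]]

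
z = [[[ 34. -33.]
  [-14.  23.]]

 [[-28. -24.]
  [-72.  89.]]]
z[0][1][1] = 23.0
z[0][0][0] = 34.0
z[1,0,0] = -28.0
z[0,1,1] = 23.0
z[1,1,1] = 89.0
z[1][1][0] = -72.0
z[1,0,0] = -28.0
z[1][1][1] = 89.0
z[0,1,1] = 23.0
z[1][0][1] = -24.0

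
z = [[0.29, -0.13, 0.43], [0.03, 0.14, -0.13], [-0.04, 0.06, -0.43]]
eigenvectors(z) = [[0.49, 0.94, 0.65], [-0.23, 0.35, 0.76], [-0.84, -0.03, 0.03]]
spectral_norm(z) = 0.68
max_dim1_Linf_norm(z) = 0.43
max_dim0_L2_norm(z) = 0.62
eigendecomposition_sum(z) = [[0.02, -0.02, 0.24], [-0.01, 0.01, -0.12], [-0.03, 0.04, -0.42]] + [[0.36, -0.32, 0.29], [0.13, -0.12, 0.11], [-0.01, 0.01, -0.01]] + [[-0.08,0.21,-0.11], [-0.09,0.25,-0.12], [-0.00,0.01,-0.01]]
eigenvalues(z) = [-0.39, 0.23, 0.16]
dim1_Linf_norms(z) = [0.43, 0.14, 0.43]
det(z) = -0.01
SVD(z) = [[-0.76,-0.62,0.17], [0.21,-0.49,-0.85], [0.61,-0.61,0.50]] @ diag([0.6832976993387309, 0.18215476916264034, 0.11542917373741568]) @ [[-0.35, 0.24, -0.90], [-0.94, -0.14, 0.33], [0.04, -0.96, -0.27]]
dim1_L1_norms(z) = [0.85, 0.3, 0.53]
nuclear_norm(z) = 0.98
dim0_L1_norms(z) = [0.36, 0.33, 0.99]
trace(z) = 0.00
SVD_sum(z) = [[0.18,-0.13,0.47], [-0.05,0.03,-0.13], [-0.15,0.10,-0.38]] + [[0.11, 0.02, -0.04], [0.08, 0.01, -0.03], [0.10, 0.02, -0.04]] + [[0.0, -0.02, -0.01], [-0.0, 0.09, 0.03], [0.00, -0.06, -0.02]]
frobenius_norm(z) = 0.72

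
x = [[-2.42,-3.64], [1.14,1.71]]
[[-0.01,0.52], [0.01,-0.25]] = x @ [[0.02, -0.05], [-0.01, -0.11]]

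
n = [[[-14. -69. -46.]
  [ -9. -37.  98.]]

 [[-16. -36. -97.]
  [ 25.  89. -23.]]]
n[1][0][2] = -97.0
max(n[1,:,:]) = 89.0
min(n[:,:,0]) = -16.0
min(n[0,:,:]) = -69.0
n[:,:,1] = [[-69.0, -37.0], [-36.0, 89.0]]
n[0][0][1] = -69.0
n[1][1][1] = 89.0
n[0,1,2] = 98.0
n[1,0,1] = -36.0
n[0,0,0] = -14.0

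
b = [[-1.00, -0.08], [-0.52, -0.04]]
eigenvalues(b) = [-1.04, 0.0]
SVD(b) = [[-0.89, -0.46], [-0.46, 0.89]] @ diag([1.1306626364631207, 0.0014150993836720728]) @ [[1.0, 0.08], [-0.08, 1.00]]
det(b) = -0.00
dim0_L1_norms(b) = [1.52, 0.12]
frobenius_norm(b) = 1.13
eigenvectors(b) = [[-0.89, 0.08], [-0.46, -1.00]]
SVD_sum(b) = [[-1.00, -0.08], [-0.52, -0.04]] + [[0.0, -0.0], [-0.0, 0.00]]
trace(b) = -1.04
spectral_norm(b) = 1.13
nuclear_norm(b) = 1.13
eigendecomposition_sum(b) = [[-1.00, -0.08], [-0.52, -0.04]] + [[0.00, -0.00], [-0.0, 0.00]]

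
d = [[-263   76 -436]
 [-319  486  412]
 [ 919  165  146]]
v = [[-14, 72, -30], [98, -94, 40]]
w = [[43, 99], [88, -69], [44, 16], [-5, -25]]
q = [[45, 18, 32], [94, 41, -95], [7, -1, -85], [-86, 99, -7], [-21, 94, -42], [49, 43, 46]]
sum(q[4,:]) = 31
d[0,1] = 76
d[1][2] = 412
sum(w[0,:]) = 142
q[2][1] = -1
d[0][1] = 76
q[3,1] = 99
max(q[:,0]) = 94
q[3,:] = [-86, 99, -7]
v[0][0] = -14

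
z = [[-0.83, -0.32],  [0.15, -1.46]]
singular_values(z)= [1.5, 0.84]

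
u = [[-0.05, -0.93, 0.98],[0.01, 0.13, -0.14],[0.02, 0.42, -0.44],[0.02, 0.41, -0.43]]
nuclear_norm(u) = 1.61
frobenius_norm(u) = 1.61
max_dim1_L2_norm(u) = 1.35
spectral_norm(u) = 1.61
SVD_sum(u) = [[-0.05,-0.93,0.98],  [0.01,0.13,-0.14],  [0.02,0.42,-0.44],  [0.02,0.41,-0.43]] + [[-0.0, 0.0, 0.00], [0.0, -0.0, -0.00], [-0.0, 0.00, 0.00], [-0.00, 0.00, 0.0]] + [[-0.0, -0.0, -0.0], [-0.00, -0.0, -0.00], [-0.00, -0.00, -0.0], [-0.00, -0.00, -0.00]]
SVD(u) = [[-0.84, 0.27, -0.47],  [0.12, -0.75, -0.65],  [0.38, 0.49, -0.39],  [0.37, 0.36, -0.46]] @ diag([1.6087804169162567, 0.005056693262936796, 3.4815014009447757e-17]) @ [[0.04, 0.69, -0.72], [-0.82, 0.44, 0.38], [0.58, 0.58, 0.58]]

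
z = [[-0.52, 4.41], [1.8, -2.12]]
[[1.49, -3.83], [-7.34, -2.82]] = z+[[2.01, -8.24],  [-9.14, -0.70]]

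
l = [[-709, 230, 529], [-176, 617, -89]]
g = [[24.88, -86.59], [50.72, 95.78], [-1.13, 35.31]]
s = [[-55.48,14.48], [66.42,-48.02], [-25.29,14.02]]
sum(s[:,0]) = -14.349999999999994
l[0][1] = 230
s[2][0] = -25.29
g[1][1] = 95.78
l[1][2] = -89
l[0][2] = 529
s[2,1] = 14.02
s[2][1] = 14.02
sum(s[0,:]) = -41.0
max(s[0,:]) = 14.48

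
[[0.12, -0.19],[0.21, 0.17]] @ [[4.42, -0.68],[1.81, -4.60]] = [[0.19, 0.79], [1.24, -0.92]]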